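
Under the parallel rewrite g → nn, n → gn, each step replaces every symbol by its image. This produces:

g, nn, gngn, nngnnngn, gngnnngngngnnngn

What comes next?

Rewriting the 16 symbols of gngnnngngngnnngn one by one yields nn gn nn gn gn gn nn gn nn gn nn gn gn gn nn gn; concatenated:

nngnnngngngnnngnnngnnngngngnnngn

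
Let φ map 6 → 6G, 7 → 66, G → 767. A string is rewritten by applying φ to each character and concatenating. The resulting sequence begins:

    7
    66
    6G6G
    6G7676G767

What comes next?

6G767666G666G767666G66

Apply φ to 6G7676G767 symbol by symbol: 6→6G, G→767, 7→66, 6→6G, 7→66, 6→6G, G→767, 7→66, 6→6G, 7→66; joined: 6G 767 66 6G 66 6G 767 66 6G 66.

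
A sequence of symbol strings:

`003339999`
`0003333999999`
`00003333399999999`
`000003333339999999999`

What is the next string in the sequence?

0000003333333999999999999

Term n consists of n 0's, followed by n+1 3's, followed by 2n 9's, where the shown terms are n = 2, 3, 4, 5.
At n = 6 the blocks have lengths 6, 7, 12.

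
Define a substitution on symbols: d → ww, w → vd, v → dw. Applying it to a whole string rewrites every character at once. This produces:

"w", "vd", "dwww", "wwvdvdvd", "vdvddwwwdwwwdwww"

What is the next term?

dwwwdwwwwwvdvdvdwwvdvdvdwwvdvdvd

Replace each of the 16 characters of vdvddwwwdwwwdwww in place — dw ww dw ww ww vd vd vd ww vd vd vd ww vd vd vd — and concatenate.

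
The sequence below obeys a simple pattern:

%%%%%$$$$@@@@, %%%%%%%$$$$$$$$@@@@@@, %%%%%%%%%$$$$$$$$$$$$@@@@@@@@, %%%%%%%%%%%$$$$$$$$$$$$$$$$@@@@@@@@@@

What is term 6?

The n-th term is 2n+3 %'s then 4n $'s then 2n+2 @'s (n = 1, 2, …).
Setting n = 6 gives 15, 24, 14 characters in each block.

%%%%%%%%%%%%%%%$$$$$$$$$$$$$$$$$$$$$$$$@@@@@@@@@@@@@@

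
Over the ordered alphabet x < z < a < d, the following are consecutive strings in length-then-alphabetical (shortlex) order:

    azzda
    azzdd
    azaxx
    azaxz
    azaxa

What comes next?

The successor of azaxa increments the rightmost position that isn't already d and resets every position after it to x.

azaxd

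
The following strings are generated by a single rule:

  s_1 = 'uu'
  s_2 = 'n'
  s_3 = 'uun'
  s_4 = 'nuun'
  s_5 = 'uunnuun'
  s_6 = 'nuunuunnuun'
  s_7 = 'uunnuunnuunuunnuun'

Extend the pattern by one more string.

nuunuunnuunuunnuunnuunuunnuun

This is a Fibonacci-style word recurrence s(k) = s(k−2)·s(k−1): e.g. uu·n = uun.
So term 8 is nuunuunnuun·uunnuunnuunuunnuun.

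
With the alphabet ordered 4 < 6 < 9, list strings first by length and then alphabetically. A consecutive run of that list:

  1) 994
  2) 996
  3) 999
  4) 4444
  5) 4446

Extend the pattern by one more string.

The successor of 4446 increments the rightmost position that isn't already 9 and resets every position after it to 4.

4449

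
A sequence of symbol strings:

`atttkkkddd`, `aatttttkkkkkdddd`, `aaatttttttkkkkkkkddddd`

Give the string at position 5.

aaaaatttttttttttkkkkkkkkkkkddddddd

Reading off run lengths: a runs 1, 2, 3; t runs 3, 5, 7; k runs 3, 5, 7; d runs 3, 4, 5 — each is linear in n (n = 1, 2, …).
For term 5, n = 5, so the run lengths are 5, 11, 11, 7.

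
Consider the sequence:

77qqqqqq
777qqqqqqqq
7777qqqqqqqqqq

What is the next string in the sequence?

77777qqqqqqqqqqqq

The n-th term is n-1 7's then 2n q's, where the shown terms are n = 3, 4, 5.
At n = 6 the blocks have lengths 5, 12.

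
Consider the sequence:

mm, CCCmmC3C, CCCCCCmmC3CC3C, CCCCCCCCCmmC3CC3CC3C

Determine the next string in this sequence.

Each term wraps the previous one in CCC on the left and C3C on the right.
Applying this once more to CCCCCCCCCmmC3CC3CC3C:

CCCCCCCCCCCCmmC3CC3CC3CC3C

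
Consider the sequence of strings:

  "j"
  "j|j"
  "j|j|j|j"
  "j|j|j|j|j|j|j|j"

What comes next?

s(k+1) = s(k)·|·s(k) — each term doubles the last with '|' between the halves.
Doubling j|j|j|j|j|j|j|j with '|' between the halves:

j|j|j|j|j|j|j|j|j|j|j|j|j|j|j|j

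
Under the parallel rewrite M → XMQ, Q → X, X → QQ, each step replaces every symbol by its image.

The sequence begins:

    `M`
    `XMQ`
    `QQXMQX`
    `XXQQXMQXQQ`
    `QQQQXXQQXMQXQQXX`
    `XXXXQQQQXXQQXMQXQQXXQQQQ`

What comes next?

QQQQQQQQXXXXQQQQXXQQXMQXQQXXQQQQXXXX

φ(XXXXQQQQXXQQXMQXQQXXQQQQ) expands symbol-by-symbol to QQ QQ QQ QQ X X X X QQ QQ X X QQ XMQ X QQ X X QQ QQ X X X X; joining the 24 pieces gives the next term.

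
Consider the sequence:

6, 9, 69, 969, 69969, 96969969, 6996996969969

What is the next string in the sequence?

Each term (from the third on) is the two preceding terms concatenated in order: term 3 = 6·9 = 69.
Continuing: 96969969 · 6996996969969 gives term 8.

969699696996996969969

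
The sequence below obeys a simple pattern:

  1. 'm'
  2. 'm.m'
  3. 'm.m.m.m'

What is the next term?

m.m.m.m.m.m.m.m

s(k+1) = s(k)·.·s(k) — each term doubles the last with '.' between the halves.
One more doubling of m.m.m.m gives the answer.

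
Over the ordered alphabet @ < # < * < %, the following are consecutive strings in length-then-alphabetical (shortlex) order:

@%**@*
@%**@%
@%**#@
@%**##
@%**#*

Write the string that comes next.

@%**#%

Treat @%**#* as a base-4 numeral over the given alphabet and add one, carrying through any trailing %'s.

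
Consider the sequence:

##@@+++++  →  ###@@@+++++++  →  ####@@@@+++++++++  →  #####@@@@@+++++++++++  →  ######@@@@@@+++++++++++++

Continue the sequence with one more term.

Each string has the form #^{n} @^{n} +^{2n+1}, where the shown terms are n = 2, 3, 4, 5, 6.
At n = 7 the blocks have lengths 7, 7, 15.

#######@@@@@@@+++++++++++++++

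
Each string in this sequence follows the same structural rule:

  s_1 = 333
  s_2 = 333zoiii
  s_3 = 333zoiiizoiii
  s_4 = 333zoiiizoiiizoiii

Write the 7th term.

333zoiiizoiiizoiiizoiiizoiiizoiii

The strings grow by a fixed suffix zoiii each time.
From 333zoiiizoiiizoiii, 3 further steps: 333zoiiizoiiizoiii → 333zoiiizoiiizoiiizoiii → 333zoiiizoiiizoiiizoiiizoiii → (answer).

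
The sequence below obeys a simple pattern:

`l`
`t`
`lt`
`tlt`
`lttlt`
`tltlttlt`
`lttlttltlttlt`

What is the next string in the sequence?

tltlttltlttlttltlttlt

From term 3 onward, concatenate the second-to-last term with the last: l·t = lt, t·lt = tlt, …
Continuing: tltlttlt · lttlttltlttlt gives term 8.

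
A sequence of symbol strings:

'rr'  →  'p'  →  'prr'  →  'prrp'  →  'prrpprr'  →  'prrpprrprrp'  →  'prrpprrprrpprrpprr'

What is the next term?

This is a Fibonacci-style word recurrence s(k) = s(k−1)·s(k−2): e.g. p·rr = prr.
So term 8 is prrpprrprrpprrpprr·prrpprrprrp.

prrpprrprrpprrpprrprrpprrprrp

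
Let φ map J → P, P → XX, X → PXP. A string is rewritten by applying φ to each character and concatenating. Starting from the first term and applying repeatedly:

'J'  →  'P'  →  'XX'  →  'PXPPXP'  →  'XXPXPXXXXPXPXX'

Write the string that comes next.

Rewriting the 14 symbols of XXPXPXXXXPXPXX one by one yields PXP PXP XX PXP XX PXP PXP PXP PXP XX PXP XX PXP PXP; concatenated:

PXPPXPXXPXPXXPXPPXPPXPPXPXXPXPXXPXPPXP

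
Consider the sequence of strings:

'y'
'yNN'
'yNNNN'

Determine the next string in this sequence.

Every step adds NN to the end: s(k+1) = s(k)·NN.
Applying this once more to yNNNN:

yNNNNNN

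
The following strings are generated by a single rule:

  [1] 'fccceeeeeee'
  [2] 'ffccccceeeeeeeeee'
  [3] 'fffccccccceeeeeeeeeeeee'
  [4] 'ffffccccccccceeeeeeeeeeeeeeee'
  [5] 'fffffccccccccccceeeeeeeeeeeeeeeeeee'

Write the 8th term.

ffffffffccccccccccccccccceeeeeeeeeeeeeeeeeeeeeeeeeeee

The n-th term is n-1 f's then 2n-1 c's then 3n+1 e's, where the shown terms are n = 2, 3, 4, 5, 6.
Setting n = 9 gives 8, 17, 28 characters in each block.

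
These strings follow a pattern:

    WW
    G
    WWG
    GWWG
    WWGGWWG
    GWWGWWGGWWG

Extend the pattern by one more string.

From term 3 onward, concatenate the second-to-last term with the last: WW·G = WWG, G·WWG = GWWG, …
So term 7 is WWGGWWG·GWWGWWGGWWG.

WWGGWWGGWWGWWGGWWG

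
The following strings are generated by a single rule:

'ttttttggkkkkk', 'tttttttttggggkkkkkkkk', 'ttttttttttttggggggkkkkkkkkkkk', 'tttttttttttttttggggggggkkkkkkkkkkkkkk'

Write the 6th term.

tttttttttttttttttttttggggggggggggkkkkkkkkkkkkkkkkkkkk

The n-th term is 3n t's then 2n-2 g's then 3n-1 k's, where the shown terms are n = 2, 3, 4, 5.
For term 6, n = 7, so the run lengths are 21, 12, 20.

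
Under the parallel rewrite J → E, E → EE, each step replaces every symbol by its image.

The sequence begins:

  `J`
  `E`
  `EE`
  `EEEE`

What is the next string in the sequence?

EEEEEEEE

Rewriting each symbol of EEEE: E→EE, E→EE, E→EE, E→EE, which concatenates to EE EE EE EE.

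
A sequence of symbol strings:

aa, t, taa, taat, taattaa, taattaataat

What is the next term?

taattaataattaattaa

Each term (from the third on) is the previous term followed by the one before it: term 3 = t·aa = taa.
Continuing: taattaataat · taattaa gives term 7.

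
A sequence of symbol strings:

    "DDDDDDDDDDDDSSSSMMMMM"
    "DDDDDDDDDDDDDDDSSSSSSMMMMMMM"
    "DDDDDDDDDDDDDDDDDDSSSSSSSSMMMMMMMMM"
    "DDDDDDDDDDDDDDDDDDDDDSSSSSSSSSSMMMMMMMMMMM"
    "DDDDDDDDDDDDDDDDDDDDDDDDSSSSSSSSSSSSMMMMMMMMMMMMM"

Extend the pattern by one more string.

DDDDDDDDDDDDDDDDDDDDDDDDDDDSSSSSSSSSSSSSSMMMMMMMMMMMMMMM

Each string has the form D^{3n+3} S^{2n-2} M^{2n-1}, where the shown terms are n = 3, 4, 5, 6, 7.
Setting n = 8 gives 27, 14, 15 characters in each block.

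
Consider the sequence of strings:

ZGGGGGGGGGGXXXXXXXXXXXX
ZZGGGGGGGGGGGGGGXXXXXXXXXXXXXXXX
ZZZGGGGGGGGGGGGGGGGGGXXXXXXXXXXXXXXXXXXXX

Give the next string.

ZZZZGGGGGGGGGGGGGGGGGGGGGGXXXXXXXXXXXXXXXXXXXXXXXX

The n-th term is n-2 Z's then 4n-2 G's then 4n X's, where the shown terms are n = 3, 4, 5.
For the next term, n = 6, so the run lengths are 4, 22, 24.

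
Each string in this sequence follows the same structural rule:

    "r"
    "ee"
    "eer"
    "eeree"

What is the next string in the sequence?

Each term (from the third on) is the previous term followed by the one before it: term 3 = ee·r = eer.
So term 5 is eeree·eer.

eereeeer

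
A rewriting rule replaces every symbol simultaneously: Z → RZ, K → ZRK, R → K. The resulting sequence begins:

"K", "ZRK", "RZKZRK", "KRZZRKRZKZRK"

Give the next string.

Expanding KRZZRKRZKZRK: K→ZRK, R→K, Z→RZ, Z→RZ, R→K, K→ZRK, R→K, Z→RZ, K→ZRK, Z→RZ, R→K, K→ZRK. Concatenated: ZRK K RZ RZ K ZRK K RZ ZRK RZ K ZRK.

ZRKKRZRZKZRKKRZZRKRZKZRK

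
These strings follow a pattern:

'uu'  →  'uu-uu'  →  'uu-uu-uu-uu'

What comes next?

uu-uu-uu-uu-uu-uu-uu-uu

s(k+1) = s(k)·-·s(k) — each term doubles the last with '-' between the halves.
One more doubling of uu-uu-uu-uu gives the answer.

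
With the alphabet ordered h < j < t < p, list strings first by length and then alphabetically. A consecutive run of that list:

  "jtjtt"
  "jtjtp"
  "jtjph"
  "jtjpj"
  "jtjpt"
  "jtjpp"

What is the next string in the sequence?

jtthh

The successor of jtjpp increments the rightmost position that isn't already p and resets every position after it to h.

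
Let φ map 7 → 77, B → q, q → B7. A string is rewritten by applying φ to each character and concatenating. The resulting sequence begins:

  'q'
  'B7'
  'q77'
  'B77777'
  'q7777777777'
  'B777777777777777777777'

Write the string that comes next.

Rewriting the 22 symbols of B777777777777777777777 one by one yields q 77 77 77 77 77 77 77 77 77 77 77 77 77 77 77 77 77 77 77 77 77; concatenated:

q777777777777777777777777777777777777777777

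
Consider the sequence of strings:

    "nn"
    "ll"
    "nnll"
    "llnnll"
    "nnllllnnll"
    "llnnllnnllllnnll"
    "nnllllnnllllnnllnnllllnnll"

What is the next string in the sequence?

Each term (from the third on) is the two preceding terms concatenated in order: term 3 = nn·ll = nnll.
The next term joins llnnllnnllllnnll and nnllllnnllllnnllnnllllnnll.

llnnllnnllllnnllnnllllnnllllnnllnnllllnnll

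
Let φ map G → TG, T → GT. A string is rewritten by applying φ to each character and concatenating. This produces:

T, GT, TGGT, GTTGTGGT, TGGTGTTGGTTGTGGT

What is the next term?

GTTGTGGTTGGTGTTGTGGTGTTGGTTGTGGT

Applying the rule to each of the 16 symbols of TGGTGTTGGTTGTGGT gives the pieces GT TG TG GT TG GT GT TG TG GT GT TG GT TG TG GT, which concatenate to the answer.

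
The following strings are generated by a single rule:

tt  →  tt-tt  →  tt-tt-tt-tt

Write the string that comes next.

tt-tt-tt-tt-tt-tt-tt-tt

Every step duplicates the string with '-' between the halves.
So the next term is two copies of tt-tt-tt-tt with '-' between the halves.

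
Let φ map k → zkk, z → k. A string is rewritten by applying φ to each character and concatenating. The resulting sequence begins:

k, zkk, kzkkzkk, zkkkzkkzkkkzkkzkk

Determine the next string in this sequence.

φ(zkkkzkkzkkkzkkzkk) expands symbol-by-symbol to k zkk zkk zkk k zkk zkk k zkk zkk zkk k zkk zkk k zkk zkk; joining the 17 pieces gives the next term.

kzkkzkkzkkkzkkzkkkzkkzkkzkkkzkkzkkkzkkzkk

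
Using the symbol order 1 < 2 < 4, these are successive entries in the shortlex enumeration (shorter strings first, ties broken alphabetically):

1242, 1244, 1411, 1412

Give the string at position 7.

1422

Advancing 3 positions from 1412 through 1412 → 1414 → 1421 reaches term 7.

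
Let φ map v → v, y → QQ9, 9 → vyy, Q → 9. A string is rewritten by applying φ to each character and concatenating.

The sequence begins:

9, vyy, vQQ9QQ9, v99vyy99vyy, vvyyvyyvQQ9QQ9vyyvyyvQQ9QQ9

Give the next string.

Rewriting the 27 symbols of vvyyvyyvQQ9QQ9vyyvyyvQQ9QQ9 one by one yields v v QQ9 QQ9 v QQ9 QQ9 v 9 9 vyy 9 9 vyy v QQ9 QQ9 v QQ9 QQ9 v 9 9 vyy 9 9 vyy; concatenated:

vvQQ9QQ9vQQ9QQ9v99vyy99vyyvQQ9QQ9vQQ9QQ9v99vyy99vyy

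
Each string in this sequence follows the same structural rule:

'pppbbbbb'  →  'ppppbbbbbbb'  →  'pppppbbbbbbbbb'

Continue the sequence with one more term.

Reading off run lengths: p runs 3, 4, 5; b runs 5, 7, 9 — each is linear in n, where the shown terms are n = 2, 3, 4.
For the next term, n = 5, so the run lengths are 6, 11.

ppppppbbbbbbbbbbb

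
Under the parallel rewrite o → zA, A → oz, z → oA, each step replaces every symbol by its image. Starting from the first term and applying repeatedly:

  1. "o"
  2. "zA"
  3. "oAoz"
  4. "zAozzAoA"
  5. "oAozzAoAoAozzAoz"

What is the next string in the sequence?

zAozzAoAoAozzAozzAozzAoAoAozzAoA

φ(oAozzAoAoAozzAoz) expands symbol-by-symbol to zA oz zA oA oA oz zA oz zA oz zA oA oA oz zA oA; joining the 16 pieces gives the next term.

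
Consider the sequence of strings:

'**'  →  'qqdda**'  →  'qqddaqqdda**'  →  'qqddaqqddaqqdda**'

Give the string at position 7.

qqddaqqddaqqddaqqddaqqddaqqdda**

Each term is the previous one with qqdda prepended.
From qqddaqqddaqqdda**, 3 further steps: qqddaqqddaqqdda** → qqddaqqddaqqddaqqdda** → qqddaqqddaqqddaqqddaqqdda** → (answer).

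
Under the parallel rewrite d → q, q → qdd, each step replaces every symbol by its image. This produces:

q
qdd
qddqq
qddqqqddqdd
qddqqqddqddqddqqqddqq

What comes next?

Rewriting the 21 symbols of qddqqqddqddqddqqqddqq one by one yields qdd q q qdd qdd qdd q q qdd q q qdd q q qdd qdd qdd q q qdd qdd; concatenated:

qddqqqddqddqddqqqddqqqddqqqddqddqddqqqddqdd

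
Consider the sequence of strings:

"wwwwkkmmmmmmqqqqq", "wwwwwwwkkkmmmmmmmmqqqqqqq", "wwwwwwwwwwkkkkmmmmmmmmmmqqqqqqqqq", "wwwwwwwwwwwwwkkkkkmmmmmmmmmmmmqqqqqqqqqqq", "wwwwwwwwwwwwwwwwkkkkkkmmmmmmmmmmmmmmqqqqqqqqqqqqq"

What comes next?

Each string has the form w^{3n-2} k^{n} m^{2n+2} q^{2n+1}, where the shown terms are n = 2, 3, 4, 5, 6.
Setting n = 7 gives 19, 7, 16, 15 characters in each block.

wwwwwwwwwwwwwwwwwwwkkkkkkkmmmmmmmmmmmmmmmmqqqqqqqqqqqqqqq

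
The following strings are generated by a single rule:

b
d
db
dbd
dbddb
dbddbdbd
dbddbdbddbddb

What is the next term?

From term 3 onward, concatenate the last term with the second-to-last: d·b = db, db·d = dbd, …
Continuing: dbddbdbddbddb · dbddbdbd gives term 8.

dbddbdbddbddbdbddbdbd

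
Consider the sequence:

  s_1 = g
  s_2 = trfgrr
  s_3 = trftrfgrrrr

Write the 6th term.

Each term wraps the previous one in trf on the left and rr on the right.
From trftrfgrrrr, 3 further steps: trftrfgrrrr → trftrftrfgrrrrrr → trftrftrftrfgrrrrrrrr → (answer).

trftrftrftrftrfgrrrrrrrrrr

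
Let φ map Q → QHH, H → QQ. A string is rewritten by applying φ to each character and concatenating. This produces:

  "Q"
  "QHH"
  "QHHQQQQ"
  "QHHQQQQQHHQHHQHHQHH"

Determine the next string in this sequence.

QHHQQQQQHHQHHQHHQHHQHHQQQQQHHQQQQQHHQQQQQHHQQQQ

Replace each of the 19 characters of QHHQQQQQHHQHHQHHQHH in place — QHH QQ QQ QHH QHH QHH QHH QHH QQ QQ QHH QQ QQ QHH QQ QQ QHH QQ QQ — and concatenate.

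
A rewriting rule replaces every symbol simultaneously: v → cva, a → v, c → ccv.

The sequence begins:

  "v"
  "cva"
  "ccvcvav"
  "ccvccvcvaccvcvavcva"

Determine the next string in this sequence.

Replace each of the 19 characters of ccvccvcvaccvcvavcva in place — ccv ccv cva ccv ccv cva ccv cva v ccv ccv cva ccv cva v cva ccv cva v — and concatenate.

ccvccvcvaccvccvcvaccvcvavccvccvcvaccvcvavcvaccvcvav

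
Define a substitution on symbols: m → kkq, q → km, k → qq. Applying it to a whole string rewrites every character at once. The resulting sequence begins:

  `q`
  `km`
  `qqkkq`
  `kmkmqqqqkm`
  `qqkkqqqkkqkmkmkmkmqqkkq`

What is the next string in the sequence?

Replace each of the 23 characters of qqkkqqqkkqkmkmkmkmqqkkq in place — km km qq qq km km km qq qq km qq kkq qq kkq qq kkq qq kkq km km qq qq km — and concatenate.

kmkmqqqqkmkmkmqqqqkmqqkkqqqkkqqqkkqqqkkqkmkmqqqqkm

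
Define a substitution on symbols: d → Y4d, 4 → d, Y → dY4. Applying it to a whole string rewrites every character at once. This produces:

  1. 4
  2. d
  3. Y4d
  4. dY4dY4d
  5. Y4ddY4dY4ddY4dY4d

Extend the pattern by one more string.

Applying the rule to each of the 17 symbols of Y4ddY4dY4ddY4dY4d gives the pieces dY4 d Y4d Y4d dY4 d Y4d dY4 d Y4d Y4d dY4 d Y4d dY4 d Y4d, which concatenate to the answer.

dY4dY4dY4ddY4dY4ddY4dY4dY4ddY4dY4ddY4dY4d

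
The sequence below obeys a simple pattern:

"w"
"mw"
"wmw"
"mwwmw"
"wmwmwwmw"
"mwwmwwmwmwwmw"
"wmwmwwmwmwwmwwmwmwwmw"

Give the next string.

This is a Fibonacci-style word recurrence s(k) = s(k−2)·s(k−1): e.g. w·mw = wmw.
So term 8 is mwwmwwmwmwwmw·wmwmwwmwmwwmwwmwmwwmw.

mwwmwwmwmwwmwwmwmwwmwmwwmwwmwmwwmw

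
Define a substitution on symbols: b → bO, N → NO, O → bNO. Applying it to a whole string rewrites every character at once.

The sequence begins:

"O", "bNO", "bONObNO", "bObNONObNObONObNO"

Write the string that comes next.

Rewriting the 17 symbols of bObNONObNObONObNO one by one yields bO bNO bO NO bNO NO bNO bO NO bNO bO bNO NO bNO bO NO bNO; concatenated:

bObNObONObNONObNObONObNObObNONObNObONObNO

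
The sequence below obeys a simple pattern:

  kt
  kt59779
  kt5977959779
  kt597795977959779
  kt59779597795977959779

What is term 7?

kt597795977959779597795977959779

The strings grow by a fixed suffix 59779 each time.
From kt59779597795977959779, 2 further steps: kt59779597795977959779 → kt5977959779597795977959779 → (answer).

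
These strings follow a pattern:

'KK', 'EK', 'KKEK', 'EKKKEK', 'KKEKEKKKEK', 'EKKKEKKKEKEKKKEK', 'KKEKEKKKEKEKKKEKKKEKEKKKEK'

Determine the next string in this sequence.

EKKKEKKKEKEKKKEKKKEKEKKKEKEKKKEKKKEKEKKKEK

From term 3 onward, concatenate the second-to-last term with the last: KK·EK = KKEK, EK·KKEK = EKKKEK, …
The next term joins EKKKEKKKEKEKKKEK and KKEKEKKKEKEKKKEKKKEKEKKKEK.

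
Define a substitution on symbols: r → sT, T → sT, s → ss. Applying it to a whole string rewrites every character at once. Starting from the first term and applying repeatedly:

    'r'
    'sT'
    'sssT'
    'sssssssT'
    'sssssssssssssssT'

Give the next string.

Applying the rule to each of the 16 symbols of sssssssssssssssT gives the pieces ss ss ss ss ss ss ss ss ss ss ss ss ss ss ss sT, which concatenate to the answer.

sssssssssssssssssssssssssssssssT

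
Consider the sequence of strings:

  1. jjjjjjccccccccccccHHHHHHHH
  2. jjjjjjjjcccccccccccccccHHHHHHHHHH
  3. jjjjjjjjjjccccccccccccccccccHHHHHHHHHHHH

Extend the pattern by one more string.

Reading off run lengths: j runs 6, 8, 10; c runs 12, 15, 18; H runs 8, 10, 12 — each is linear in n, where the shown terms are n = 3, 4, 5.
For the next term, n = 6, so the run lengths are 12, 21, 14.

jjjjjjjjjjjjcccccccccccccccccccccHHHHHHHHHHHHHH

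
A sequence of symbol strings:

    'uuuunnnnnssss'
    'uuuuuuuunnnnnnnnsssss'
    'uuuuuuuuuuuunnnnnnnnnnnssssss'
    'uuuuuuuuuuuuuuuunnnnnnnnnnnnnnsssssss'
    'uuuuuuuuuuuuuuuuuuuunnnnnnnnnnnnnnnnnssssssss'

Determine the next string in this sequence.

Reading off run lengths: u runs 4, 8, 12, 16, 20; n runs 5, 8, 11, 14, 17; s runs 4, 5, 6, 7, 8 — each is linear in n (n = 1, 2, …).
Setting n = 6 gives 24, 20, 9 characters in each block.

uuuuuuuuuuuuuuuuuuuuuuuunnnnnnnnnnnnnnnnnnnnsssssssss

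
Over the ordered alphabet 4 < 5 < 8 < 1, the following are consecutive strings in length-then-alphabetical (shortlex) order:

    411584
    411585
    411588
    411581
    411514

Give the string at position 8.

Stepping forward 3 times from 411514: 411514 → 411515 → 411518, then the target.

411511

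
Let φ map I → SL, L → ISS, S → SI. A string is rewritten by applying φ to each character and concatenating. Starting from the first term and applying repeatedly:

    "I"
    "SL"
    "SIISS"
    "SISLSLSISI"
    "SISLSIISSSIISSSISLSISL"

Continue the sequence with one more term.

SISLSIISSSISLSLSISISISLSLSISISISLSIISSSISLSIISS

Replace each of the 22 characters of SISLSIISSSIISSSISLSISL in place — SI SL SI ISS SI SL SL SI SI SI SL SL SI SI SI SL SI ISS SI SL SI ISS — and concatenate.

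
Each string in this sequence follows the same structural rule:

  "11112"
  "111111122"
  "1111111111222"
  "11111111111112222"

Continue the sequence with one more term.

Reading off run lengths: 1 runs 4, 7, 10, 13; 2 runs 1, 2, 3, 4 — each is linear in n (n = 1, 2, …).
At n = 5 the blocks have lengths 16, 5.

111111111111111122222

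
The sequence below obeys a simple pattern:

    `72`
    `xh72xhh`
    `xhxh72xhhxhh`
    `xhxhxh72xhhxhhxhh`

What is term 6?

xhxhxhxhxh72xhhxhhxhhxhhxhh

Every step adds xh to the front and xhh to the end of the previous string.
From xhxhxh72xhhxhhxhh, 2 further steps: xhxhxh72xhhxhhxhh → xhxhxhxh72xhhxhhxhhxhh → (answer).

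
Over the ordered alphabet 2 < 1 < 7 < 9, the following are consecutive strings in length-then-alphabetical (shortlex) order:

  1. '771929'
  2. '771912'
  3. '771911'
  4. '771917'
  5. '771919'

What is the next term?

771972

Treat 771919 as a base-4 numeral over the given alphabet and add one, carrying through any trailing 9's.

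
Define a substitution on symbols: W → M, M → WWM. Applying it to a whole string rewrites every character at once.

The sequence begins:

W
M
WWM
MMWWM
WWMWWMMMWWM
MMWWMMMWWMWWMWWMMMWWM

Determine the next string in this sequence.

WWMWWMMMWWMWWMWWMMMWWMMMWWMMMWWMWWMWWMMMWWM

Replace each of the 21 characters of MMWWMMMWWMWWMWWMMMWWM in place — WWM WWM M M WWM WWM WWM M M WWM M M WWM M M WWM WWM WWM M M WWM — and concatenate.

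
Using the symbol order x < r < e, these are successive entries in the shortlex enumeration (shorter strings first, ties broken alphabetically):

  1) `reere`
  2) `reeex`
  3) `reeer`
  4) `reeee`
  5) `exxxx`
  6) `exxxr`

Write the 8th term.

exxrx

Continuing the enumeration 2 steps past exxxr: exxxr → exxxe → (answer).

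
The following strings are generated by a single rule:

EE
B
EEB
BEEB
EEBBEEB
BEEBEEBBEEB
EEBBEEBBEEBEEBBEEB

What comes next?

BEEBEEBBEEBEEBBEEBBEEBEEBBEEB

Each term (from the third on) is the two preceding terms concatenated in order: term 3 = EE·B = EEB.
The next term joins BEEBEEBBEEB and EEBBEEBBEEBEEBBEEB.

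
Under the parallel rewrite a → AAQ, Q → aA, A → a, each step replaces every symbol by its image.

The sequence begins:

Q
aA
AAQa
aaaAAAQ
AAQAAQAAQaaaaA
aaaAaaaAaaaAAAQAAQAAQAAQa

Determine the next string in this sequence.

AAQAAQAAQaAAQAAQAAQaAAQAAQAAQaaaaAaaaAaaaAaaaAAAQ

Applying the rule to each of the 25 symbols of aaaAaaaAaaaAAAQAAQAAQAAQa gives the pieces AAQ AAQ AAQ a AAQ AAQ AAQ a AAQ AAQ AAQ a a a aA a a aA a a aA a a aA AAQ, which concatenate to the answer.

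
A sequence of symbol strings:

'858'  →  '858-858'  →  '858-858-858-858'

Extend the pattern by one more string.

s(k+1) = s(k)·-·s(k) — each term doubles the last with '-' between the halves.
One more doubling of 858-858-858-858 gives the answer.

858-858-858-858-858-858-858-858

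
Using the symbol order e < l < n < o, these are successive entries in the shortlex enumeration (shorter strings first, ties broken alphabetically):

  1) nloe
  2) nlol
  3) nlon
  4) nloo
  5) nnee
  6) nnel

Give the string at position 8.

Advancing 2 positions from nnel through nnel → nnen reaches term 8.

nneo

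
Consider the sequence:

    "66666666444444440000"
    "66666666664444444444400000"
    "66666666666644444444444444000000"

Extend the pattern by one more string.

66666666666666444444444444444440000000

Reading off run lengths: 6 runs 8, 10, 12; 4 runs 8, 11, 14; 0 runs 4, 5, 6 — each is linear in n, where the shown terms are n = 3, 4, 5.
At n = 6 the blocks have lengths 14, 17, 7.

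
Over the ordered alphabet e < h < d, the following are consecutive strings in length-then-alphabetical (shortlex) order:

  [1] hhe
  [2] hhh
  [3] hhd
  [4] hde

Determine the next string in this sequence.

hdh

The successor of hde increments the rightmost position that isn't already d and resets every position after it to e.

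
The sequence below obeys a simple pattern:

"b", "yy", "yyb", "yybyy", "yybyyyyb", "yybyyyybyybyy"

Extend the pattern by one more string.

Each term (from the third on) is the previous term followed by the one before it: term 3 = yy·b = yyb.
The next term joins yybyyyybyybyy and yybyyyyb.

yybyyyybyybyyyybyyyyb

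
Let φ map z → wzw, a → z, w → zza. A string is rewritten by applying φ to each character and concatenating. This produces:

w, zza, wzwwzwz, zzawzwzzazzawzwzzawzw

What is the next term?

wzwwzwzzzawzwzzawzwwzwzwzwwzwzzzawzwzzawzwwzwzzzawzwzza

Replace each of the 21 characters of zzawzwzzazzawzwzzawzw in place — wzw wzw z zza wzw zza wzw wzw z wzw wzw z zza wzw zza wzw wzw z zza wzw zza — and concatenate.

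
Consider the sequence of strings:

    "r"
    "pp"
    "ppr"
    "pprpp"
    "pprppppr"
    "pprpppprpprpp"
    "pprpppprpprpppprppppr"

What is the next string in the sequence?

pprpppprpprpppprpppprpprpppprpprpp

Each term (from the third on) is the previous term followed by the one before it: term 3 = pp·r = ppr.
So term 8 is pprpppprpprpppprppppr·pprpppprpprpp.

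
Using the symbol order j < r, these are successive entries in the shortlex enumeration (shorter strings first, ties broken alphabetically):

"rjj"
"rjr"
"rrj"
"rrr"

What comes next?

jjjj

rrr is the last string of length 3, so the next is the first of length 4: j repeated 4 times.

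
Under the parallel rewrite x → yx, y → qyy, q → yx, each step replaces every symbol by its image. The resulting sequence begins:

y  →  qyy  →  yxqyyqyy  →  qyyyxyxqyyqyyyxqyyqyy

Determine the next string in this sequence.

yxqyyqyyqyyyxqyyyxyxqyyqyyyxqyyqyyqyyyxyxqyyqyyyxqyyqyy

φ(qyyyxyxqyyqyyyxqyyqyy) expands symbol-by-symbol to yx qyy qyy qyy yx qyy yx yx qyy qyy yx qyy qyy qyy yx yx qyy qyy yx qyy qyy; joining the 21 pieces gives the next term.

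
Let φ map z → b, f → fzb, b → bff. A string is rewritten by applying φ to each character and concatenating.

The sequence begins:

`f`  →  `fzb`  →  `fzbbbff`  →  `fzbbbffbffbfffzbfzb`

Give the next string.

fzbbbffbffbfffzbfzbbfffzbfzbbfffzbfzbfzbbbfffzbbbff

Replace each of the 19 characters of fzbbbffbffbfffzbfzb in place — fzb b bff bff bff fzb fzb bff fzb fzb bff fzb fzb fzb b bff fzb b bff — and concatenate.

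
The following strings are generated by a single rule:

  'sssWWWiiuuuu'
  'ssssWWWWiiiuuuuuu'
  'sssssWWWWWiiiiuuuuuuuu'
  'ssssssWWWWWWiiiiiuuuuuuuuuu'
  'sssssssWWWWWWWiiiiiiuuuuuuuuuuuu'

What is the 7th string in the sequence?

sssssssssWWWWWWWWWiiiiiiiiuuuuuuuuuuuuuuuu

The n-th term is n+2 s's then n+2 W's then n+1 i's then 2n+2 u's (n = 1, 2, …).
For term 7, n = 7, so the run lengths are 9, 9, 8, 16.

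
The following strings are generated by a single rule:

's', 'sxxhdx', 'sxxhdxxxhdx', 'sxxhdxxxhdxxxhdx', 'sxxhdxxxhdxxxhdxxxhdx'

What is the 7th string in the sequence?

Each term is the previous one with xxhdx appended.
From sxxhdxxxhdxxxhdxxxhdx, 2 further steps: sxxhdxxxhdxxxhdxxxhdx → sxxhdxxxhdxxxhdxxxhdxxxhdx → (answer).

sxxhdxxxhdxxxhdxxxhdxxxhdxxxhdx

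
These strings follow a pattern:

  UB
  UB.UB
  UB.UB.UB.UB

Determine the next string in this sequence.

Every step duplicates the string with '.' between the halves.
One more doubling of UB.UB.UB.UB gives the answer.

UB.UB.UB.UB.UB.UB.UB.UB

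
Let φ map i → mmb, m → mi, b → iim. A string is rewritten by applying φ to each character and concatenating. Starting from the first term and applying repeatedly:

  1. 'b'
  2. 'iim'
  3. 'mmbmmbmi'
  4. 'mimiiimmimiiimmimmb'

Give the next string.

mimmbmimmbmmbmmbmimimmbmimmbmmbmmbmimimmbmimiiim

φ(mimiiimmimiiimmimmb) expands symbol-by-symbol to mi mmb mi mmb mmb mmb mi mi mmb mi mmb mmb mmb mi mi mmb mi mi iim; joining the 19 pieces gives the next term.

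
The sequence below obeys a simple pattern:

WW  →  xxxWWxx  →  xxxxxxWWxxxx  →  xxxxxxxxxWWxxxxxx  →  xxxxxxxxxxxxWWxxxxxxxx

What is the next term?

s(k+1) = xxx·s(k)·xx, so each term gains xxx as a prefix and xx as a suffix.
Applying this once more to xxxxxxxxxxxxWWxxxxxxxx:

xxxxxxxxxxxxxxxWWxxxxxxxxxx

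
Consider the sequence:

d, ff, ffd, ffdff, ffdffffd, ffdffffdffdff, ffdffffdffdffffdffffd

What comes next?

ffdffffdffdffffdffffdffdffffdffdff

This is a Fibonacci-style word recurrence s(k) = s(k−1)·s(k−2): e.g. ff·d = ffd.
Continuing: ffdffffdffdffffdffffd · ffdffffdffdff gives term 8.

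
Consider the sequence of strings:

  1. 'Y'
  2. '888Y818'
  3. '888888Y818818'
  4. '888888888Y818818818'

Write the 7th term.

Every step adds 888 to the front and 818 to the end of the previous string.
From 888888888Y818818818, 3 further steps: 888888888Y818818818 → 888888888888Y818818818818 → 888888888888888Y818818818818818 → (answer).

888888888888888888Y818818818818818818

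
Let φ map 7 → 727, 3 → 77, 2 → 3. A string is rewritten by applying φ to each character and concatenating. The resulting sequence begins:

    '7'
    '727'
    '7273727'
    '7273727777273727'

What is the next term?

72737277772737277277277273727777273727

Replace each of the 16 characters of 7273727777273727 in place — 727 3 727 77 727 3 727 727 727 727 3 727 77 727 3 727 — and concatenate.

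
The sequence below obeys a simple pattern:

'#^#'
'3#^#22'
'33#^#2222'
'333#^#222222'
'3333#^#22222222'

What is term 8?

s(k+1) = 3·s(k)·22, so each term gains 3 as a prefix and 22 as a suffix.
From 3333#^#22222222, 3 further steps: 3333#^#22222222 → 33333#^#2222222222 → 333333#^#222222222222 → (answer).

3333333#^#22222222222222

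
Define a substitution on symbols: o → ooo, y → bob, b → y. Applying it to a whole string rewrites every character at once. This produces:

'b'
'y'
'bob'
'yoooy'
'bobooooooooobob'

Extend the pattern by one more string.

Applying the rule to each of the 15 symbols of bobooooooooobob gives the pieces y ooo y ooo ooo ooo ooo ooo ooo ooo ooo ooo y ooo y, which concatenate to the answer.

yoooyoooooooooooooooooooooooooooyoooy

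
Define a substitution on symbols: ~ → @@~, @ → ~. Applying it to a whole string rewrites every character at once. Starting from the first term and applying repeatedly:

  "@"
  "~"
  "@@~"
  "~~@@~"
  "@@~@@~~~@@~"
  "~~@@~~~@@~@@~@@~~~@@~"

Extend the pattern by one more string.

@@~@@~~~@@~@@~@@~~~@@~~~@@~~~@@~@@~@@~~~@@~

Replace each of the 21 characters of ~~@@~~~@@~@@~@@~~~@@~ in place — @@~ @@~ ~ ~ @@~ @@~ @@~ ~ ~ @@~ ~ ~ @@~ ~ ~ @@~ @@~ @@~ ~ ~ @@~ — and concatenate.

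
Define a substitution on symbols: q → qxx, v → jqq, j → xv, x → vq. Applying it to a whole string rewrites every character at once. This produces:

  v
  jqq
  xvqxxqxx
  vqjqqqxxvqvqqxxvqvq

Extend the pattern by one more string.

jqqqxxxvqxxqxxqxxvqvqjqqqxxjqqqxxqxxvqvqjqqqxxjqqqxx

Replace each of the 19 characters of vqjqqqxxvqvqqxxvqvq in place — jqq qxx xv qxx qxx qxx vq vq jqq qxx jqq qxx qxx vq vq jqq qxx jqq qxx — and concatenate.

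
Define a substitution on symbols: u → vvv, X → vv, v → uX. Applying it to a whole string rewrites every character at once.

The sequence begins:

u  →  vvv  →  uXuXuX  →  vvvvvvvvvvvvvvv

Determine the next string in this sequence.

Replace each of the 15 characters of vvvvvvvvvvvvvvv in place — uX uX uX uX uX uX uX uX uX uX uX uX uX uX uX — and concatenate.

uXuXuXuXuXuXuXuXuXuXuXuXuXuXuX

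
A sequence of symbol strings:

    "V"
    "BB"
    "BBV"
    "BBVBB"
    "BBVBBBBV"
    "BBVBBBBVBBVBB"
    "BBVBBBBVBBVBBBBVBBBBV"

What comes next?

BBVBBBBVBBVBBBBVBBBBVBBVBBBBVBBVBB

From term 3 onward, concatenate the last term with the second-to-last: BB·V = BBV, BBV·BB = BBVBB, …
Continuing: BBVBBBBVBBVBBBBVBBBBV · BBVBBBBVBBVBB gives term 8.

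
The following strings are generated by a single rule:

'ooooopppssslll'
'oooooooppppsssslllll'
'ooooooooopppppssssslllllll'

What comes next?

oooooooooooppppppsssssslllllllll

Each string has the form o^{2n+1} p^{n+1} s^{n+1} l^{2n-1}, where the shown terms are n = 2, 3, 4.
Setting n = 5 gives 11, 6, 6, 9 characters in each block.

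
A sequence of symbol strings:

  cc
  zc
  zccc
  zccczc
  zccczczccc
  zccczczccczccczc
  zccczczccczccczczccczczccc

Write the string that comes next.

zccczczccczccczczccczczccczccczczccczccczc

From term 3 onward, concatenate the last term with the second-to-last: zc·cc = zccc, zccc·zc = zccczc, …
So term 8 is zccczczccczccczczccczczccc·zccczczccczccczc.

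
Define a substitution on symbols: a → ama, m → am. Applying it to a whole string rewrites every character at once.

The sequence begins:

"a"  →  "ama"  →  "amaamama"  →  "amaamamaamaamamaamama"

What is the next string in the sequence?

φ(amaamamaamaamamaamama) expands symbol-by-symbol to ama am ama ama am ama am ama ama am ama ama am ama am ama ama am ama am ama; joining the 21 pieces gives the next term.

amaamamaamaamamaamamaamaamamaamaamamaamamaamaamamaamama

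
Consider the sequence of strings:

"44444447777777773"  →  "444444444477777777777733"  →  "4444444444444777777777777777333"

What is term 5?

444444444444444444477777777777777777777733333

Term n consists of 3n+1 4's, followed by 3n+3 7's, followed by n-1 3's, where the shown terms are n = 2, 3, 4.
At n = 6 the blocks have lengths 19, 21, 5.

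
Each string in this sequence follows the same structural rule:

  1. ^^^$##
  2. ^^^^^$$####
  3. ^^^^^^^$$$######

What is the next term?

Term n consists of 2n+1 ^'s, followed by n $'s, followed by 2n #'s (n = 1, 2, …).
For the next term, n = 4, so the run lengths are 9, 4, 8.

^^^^^^^^^$$$$########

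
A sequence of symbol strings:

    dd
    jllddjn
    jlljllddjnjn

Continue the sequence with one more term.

jlljlljllddjnjnjn

Every step adds jll to the front and jn to the end of the previous string.
So the next term is jll·jlljllddjnjn·jn.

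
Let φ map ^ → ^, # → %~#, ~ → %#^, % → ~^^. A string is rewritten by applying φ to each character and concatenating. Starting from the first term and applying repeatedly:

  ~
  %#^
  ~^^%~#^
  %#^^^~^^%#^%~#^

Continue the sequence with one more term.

Replace each of the 15 characters of %#^^^~^^%#^%~#^ in place — ~^^ %~# ^ ^ ^ %#^ ^ ^ ~^^ %~# ^ ~^^ %#^ %~# ^ — and concatenate.

~^^%~#^^^%#^^^~^^%~#^~^^%#^%~#^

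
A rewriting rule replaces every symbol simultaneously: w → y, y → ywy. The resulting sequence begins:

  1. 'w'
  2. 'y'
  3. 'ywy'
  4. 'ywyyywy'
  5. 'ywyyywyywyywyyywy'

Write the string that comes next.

Applying the rule to each of the 17 symbols of ywyyywyywyywyyywy gives the pieces ywy y ywy ywy ywy y ywy ywy y ywy ywy y ywy ywy ywy y ywy, which concatenate to the answer.

ywyyywyywyywyyywyywyyywyywyyywyywyywyyywy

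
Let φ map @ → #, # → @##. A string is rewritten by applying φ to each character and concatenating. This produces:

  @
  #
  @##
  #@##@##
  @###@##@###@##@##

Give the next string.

#@##@##@###@##@###@##@##@###@##@###@##@##

Replace each of the 17 characters of @###@##@###@##@## in place — # @## @## @## # @## @## # @## @## @## # @## @## # @## @## — and concatenate.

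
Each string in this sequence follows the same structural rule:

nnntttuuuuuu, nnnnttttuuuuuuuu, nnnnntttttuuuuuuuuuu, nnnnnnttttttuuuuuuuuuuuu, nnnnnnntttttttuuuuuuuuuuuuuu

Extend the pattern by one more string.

nnnnnnnnttttttttuuuuuuuuuuuuuuuu

The n-th term is n n's then n t's then 2n u's, where the shown terms are n = 3, 4, 5, 6, 7.
Setting n = 8 gives 8, 8, 16 characters in each block.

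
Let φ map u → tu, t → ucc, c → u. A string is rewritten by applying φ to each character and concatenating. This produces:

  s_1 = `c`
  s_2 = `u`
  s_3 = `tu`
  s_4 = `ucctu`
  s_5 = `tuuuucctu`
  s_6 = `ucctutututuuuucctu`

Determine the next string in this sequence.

tuuuucctuucctuucctuucctutututuuuucctu

Applying the rule to each of the 18 symbols of ucctutututuuuucctu gives the pieces tu u u ucc tu ucc tu ucc tu ucc tu tu tu tu u u ucc tu, which concatenate to the answer.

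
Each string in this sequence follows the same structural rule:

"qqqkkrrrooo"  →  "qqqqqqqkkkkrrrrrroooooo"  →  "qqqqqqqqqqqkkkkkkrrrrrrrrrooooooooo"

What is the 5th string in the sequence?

qqqqqqqqqqqqqqqqqqqkkkkkkkkkkrrrrrrrrrrrrrrrooooooooooooooo

Each string has the form q^{4n-1} k^{2n} r^{3n} o^{3n} (n = 1, 2, …).
Setting n = 5 gives 19, 10, 15, 15 characters in each block.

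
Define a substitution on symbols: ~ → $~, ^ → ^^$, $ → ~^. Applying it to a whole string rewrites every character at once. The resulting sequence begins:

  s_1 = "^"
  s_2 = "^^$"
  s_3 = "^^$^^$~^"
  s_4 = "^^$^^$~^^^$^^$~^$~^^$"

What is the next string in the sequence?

^^$^^$~^^^$^^$~^$~^^$^^$^^$~^^^$^^$~^$~^^$~^$~^^$^^$~^

φ(^^$^^$~^^^$^^$~^$~^^$) expands symbol-by-symbol to ^^$ ^^$ ~^ ^^$ ^^$ ~^ $~ ^^$ ^^$ ^^$ ~^ ^^$ ^^$ ~^ $~ ^^$ ~^ $~ ^^$ ^^$ ~^; joining the 21 pieces gives the next term.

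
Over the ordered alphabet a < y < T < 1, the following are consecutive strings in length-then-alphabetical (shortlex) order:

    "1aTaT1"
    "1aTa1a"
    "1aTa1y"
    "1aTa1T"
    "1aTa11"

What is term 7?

Advancing 2 positions from 1aTa11 through 1aTa11 → 1aTyaa reaches term 7.

1aTyay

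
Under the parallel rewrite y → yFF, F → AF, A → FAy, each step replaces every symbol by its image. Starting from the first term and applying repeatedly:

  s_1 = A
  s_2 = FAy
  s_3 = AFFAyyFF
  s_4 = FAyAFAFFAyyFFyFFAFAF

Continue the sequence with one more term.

AFFAyyFFFAyAFFAyAFAFFAyyFFyFFAFAFyFFAFAFFAyAFFAyAF

φ(FAyAFAFFAyyFFyFFAFAF) expands symbol-by-symbol to AF FAy yFF FAy AF FAy AF AF FAy yFF yFF AF AF yFF AF AF FAy AF FAy AF; joining the 20 pieces gives the next term.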